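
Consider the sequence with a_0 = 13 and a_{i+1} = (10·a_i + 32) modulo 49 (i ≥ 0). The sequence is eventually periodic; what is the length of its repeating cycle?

Listing terms: a_0 = 13, a_1 = 15, a_2 = 35, a_3 = 39, a_4 = 30, a_5 = 38, a_6 = 20, a_7 = 36, a_8 = 0, a_9 = 32, a_{10} = 9, a_{11} = 24, a_{12} = 27, a_{13} = 8, a_{14} = 14, a_{15} = 25, a_{16} = 37, a_{17} = 10, a_{18} = 34, a_{19} = 29, a_{20} = 28, a_{21} = 18, a_{22} = 16, a_{23} = 45, a_{24} = 41, a_{25} = 1, a_{26} = 42, a_{27} = 11, a_{28} = 44, a_{29} = 31, a_{30} = 48, a_{31} = 22, a_{32} = 7, a_{33} = 4, a_{34} = 23, a_{35} = 17, a_{36} = 6, a_{37} = 43, a_{38} = 21, a_{39} = 46, a_{40} = 2, a_{41} = 3, a_{42} = 13.
Since a_{42} = a_0 = 13, the sequence is periodic with period 42.

42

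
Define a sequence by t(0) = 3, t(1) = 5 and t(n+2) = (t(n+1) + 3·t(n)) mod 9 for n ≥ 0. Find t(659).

5

t(0) = 3, t(1) = 5, t(2) = 5, t(3) = 2, t(4) = 8, t(5) = 5, t(6) = 2.
Since (t(5), t(6)) = (t(2), t(3)) = (5, 2) (two consecutive terms determine the rest), the sequence is eventually periodic: after a pre-period of length 2 it cycles with period 3.
For n ≥ 2, t(n) depends only on (n - 2) mod 3. (659 - 2) mod 3 = 0, so t(659) = t(2) = 5.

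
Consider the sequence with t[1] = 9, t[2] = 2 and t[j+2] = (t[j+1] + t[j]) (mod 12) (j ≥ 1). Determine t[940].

1

Listing terms: t[1] = 9,  t[2] = 2,  t[3] = 11,  t[4] = 1,  t[5] = 0,  t[6] = 1,  t[7] = 1,  t[8] = 2,  t[9] = 3,  t[10] = 5,  t[11] = 8,  t[12] = 1,  t[13] = 9,  t[14] = 10,  t[15] = 7,  t[16] = 5,  t[17] = 0,  t[18] = 5,  t[19] = 5,  t[20] = 10,  t[21] = 3,  t[22] = 1,  t[23] = 4,  t[24] = 5,  t[25] = 9,  t[26] = 2.
Since (t[25], t[26]) = (t[1], t[2]) = (9, 2) (two consecutive terms determine the rest), the sequence is periodic with period 24.
(940 - 1) mod 24 = 3, so t[940] = t[4] = 1.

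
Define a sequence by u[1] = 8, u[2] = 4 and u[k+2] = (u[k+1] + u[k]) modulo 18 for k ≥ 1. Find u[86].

Computing terms: u[1] = 8, u[2] = 4, u[3] = 12, u[4] = 16, u[5] = 10, u[6] = 8, u[7] = 0, u[8] = 8, u[9] = 8, u[10] = 16, u[11] = 6, u[12] = 4, u[13] = 10, u[14] = 14, u[15] = 6, u[16] = 2, u[17] = 8, u[18] = 10, u[19] = 0, u[20] = 10, u[21] = 10, u[22] = 2, u[23] = 12, u[24] = 14, u[25] = 8, u[26] = 4.
Since (u[25], u[26]) = (u[1], u[2]) = (8, 4) (two consecutive terms determine the rest), the sequence is periodic with period 24.
(86 - 1) mod 24 = 13, so u[86] = u[14] = 14.

14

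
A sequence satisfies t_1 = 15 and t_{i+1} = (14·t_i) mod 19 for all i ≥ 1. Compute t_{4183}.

10

Listing terms: t_1 = 15,  t_2 = 1,  t_3 = 14,  t_4 = 6,  t_5 = 8,  t_6 = 17,  t_7 = 10,  t_8 = 7,  t_9 = 3,  t_{10} = 4,  t_{11} = 18,  t_{12} = 5,  t_{13} = 13,  t_{14} = 11,  t_{15} = 2,  t_{16} = 9,  t_{17} = 12,  t_{18} = 16,  t_{19} = 15.
The sequence repeats with period 18.
(4183 - 1) mod 18 = 6, so t_{4183} = t_7 = 10.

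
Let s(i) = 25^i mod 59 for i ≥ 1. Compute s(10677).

4

Listing terms: s(1) = 25; s(2) = 35; s(3) = 49; s(4) = 45; s(5) = 4; s(6) = 41; s(7) = 22; s(8) = 19; s(9) = 3; s(10) = 16; s(11) = 46; s(12) = 29; s(13) = 17; s(14) = 12; s(15) = 5; s(16) = 7; s(17) = 57; s(18) = 9; s(19) = 48; s(20) = 20; s(21) = 28; s(22) = 51; s(23) = 36; s(24) = 15; s(25) = 21; s(26) = 53; s(27) = 27; s(28) = 26; s(29) = 1; s(30) = 25.
The sequence repeats with period 29.
So s(10677) = s(1 + ((10677-1) mod 29)) = s(5) = 4.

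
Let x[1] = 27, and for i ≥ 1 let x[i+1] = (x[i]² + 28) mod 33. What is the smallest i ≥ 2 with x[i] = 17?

6

We have x[1] = 27,  x[2] = 31,  x[3] = 32,  x[4] = 29,  x[5] = 11,  x[6] = 17,  x[7] = 20,  x[8] = 32.
Since x[8] = x[3] = 32, the sequence is eventually periodic: after a pre-period of length 2 it cycles with period 5.
The value 17 first appears (with i ≥ 2) at x[6].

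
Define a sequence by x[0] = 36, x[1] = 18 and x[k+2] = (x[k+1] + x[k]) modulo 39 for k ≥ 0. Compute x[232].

27

x[0] = 36; x[1] = 18; x[2] = 15; x[3] = 33; x[4] = 9; x[5] = 3; x[6] = 12; x[7] = 15; x[8] = 27; x[9] = 3; x[10] = 30; x[11] = 33; x[12] = 24; x[13] = 18; x[14] = 3; x[15] = 21; x[16] = 24; x[17] = 6; x[18] = 30; x[19] = 36; x[20] = 27; x[21] = 24; x[22] = 12; x[23] = 36; x[24] = 9; x[25] = 6; x[26] = 15; x[27] = 21; x[28] = 36; x[29] = 18.
Since (x[28], x[29]) = (x[0], x[1]) = (36, 18) (two consecutive terms determine the rest), the sequence is periodic with period 28.
So x[232] = x[0 + ((232-0) mod 28)] = x[8] = 27.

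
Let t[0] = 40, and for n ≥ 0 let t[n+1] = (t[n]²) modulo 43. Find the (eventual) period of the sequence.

6

We have t[0] = 40,  t[1] = 9,  t[2] = 38,  t[3] = 25,  t[4] = 23,  t[5] = 13,  t[6] = 40.
Since t[6] = t[0] = 40, the sequence is periodic with period 6.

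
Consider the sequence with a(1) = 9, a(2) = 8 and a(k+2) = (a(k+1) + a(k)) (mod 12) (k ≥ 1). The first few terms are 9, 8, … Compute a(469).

9

Listing terms: a(1) = 9,  a(2) = 8,  a(3) = 5,  a(4) = 1,  a(5) = 6,  a(6) = 7,  a(7) = 1,  a(8) = 8,  a(9) = 9,  a(10) = 5,  a(11) = 2,  a(12) = 7,  a(13) = 9,  a(14) = 4,  a(15) = 1,  a(16) = 5,  a(17) = 6,  a(18) = 11,  a(19) = 5,  a(20) = 4,  a(21) = 9,  a(22) = 1,  a(23) = 10,  a(24) = 11,  a(25) = 9,  a(26) = 8.
Since (a(25), a(26)) = (a(1), a(2)) = (9, 8) (two consecutive terms determine the rest), the sequence is periodic with period 24.
(469 - 1) mod 24 = 12, so a(469) = a(13) = 9.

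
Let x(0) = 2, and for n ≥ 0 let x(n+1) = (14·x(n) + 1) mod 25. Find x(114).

12

We have x(0) = 2, x(1) = 4, x(2) = 7, x(3) = 24, x(4) = 12, x(5) = 19, x(6) = 17, x(7) = 14, x(8) = 22, x(9) = 9, x(10) = 2.
The sequence repeats with period 10.
So x(114) = x(0 + ((114-0) mod 10)) = x(4) = 12.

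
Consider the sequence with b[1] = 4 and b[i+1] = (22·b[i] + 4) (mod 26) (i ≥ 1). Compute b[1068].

0

Computing terms: b[1] = 4,  b[2] = 14,  b[3] = 0,  b[4] = 4.
Since b[4] = b[1] = 4, the sequence is periodic with period 3.
So b[1068] = b[1 + ((1068-1) mod 3)] = b[3] = 0.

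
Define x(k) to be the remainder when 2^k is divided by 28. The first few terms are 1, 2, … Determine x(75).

Computing terms: x(0) = 1; x(1) = 2; x(2) = 4; x(3) = 8; x(4) = 16; x(5) = 4.
Since x(5) = x(2) = 4, the sequence is eventually periodic: after a pre-period of length 2 it cycles with period 3.
For k ≥ 2, x(k) depends only on (k - 2) mod 3. (75 - 2) mod 3 = 1, so x(75) = x(3) = 8.

8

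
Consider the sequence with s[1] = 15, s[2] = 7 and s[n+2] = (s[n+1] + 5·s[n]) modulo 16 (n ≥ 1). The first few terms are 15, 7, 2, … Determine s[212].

3

s[1] = 15, s[2] = 7, s[3] = 2, s[4] = 5, s[5] = 15, s[6] = 8, s[7] = 3, s[8] = 11, s[9] = 10, s[10] = 1, s[11] = 3, s[12] = 8, s[13] = 7, s[14] = 15, s[15] = 2, s[16] = 13, s[17] = 7, s[18] = 8, s[19] = 11, s[20] = 3, s[21] = 10, s[22] = 9, s[23] = 11, s[24] = 8, s[25] = 15, s[26] = 7.
Since (s[25], s[26]) = (s[1], s[2]) = (15, 7) (two consecutive terms determine the rest), the sequence is periodic with period 24.
(212 - 1) mod 24 = 19, so s[212] = s[20] = 3.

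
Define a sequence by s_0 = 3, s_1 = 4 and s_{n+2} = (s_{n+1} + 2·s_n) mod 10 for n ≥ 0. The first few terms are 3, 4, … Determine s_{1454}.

0

We have s_0 = 3,  s_1 = 4,  s_2 = 0,  s_3 = 8,  s_4 = 8,  s_5 = 4,  s_6 = 0.
Since (s_5, s_6) = (s_1, s_2) = (4, 0) (two consecutive terms determine the rest), the sequence is eventually periodic: after a pre-period of length 1 it cycles with period 4.
For n ≥ 1, s_n depends only on (n - 1) mod 4. (1454 - 1) mod 4 = 1, so s_{1454} = s_2 = 0.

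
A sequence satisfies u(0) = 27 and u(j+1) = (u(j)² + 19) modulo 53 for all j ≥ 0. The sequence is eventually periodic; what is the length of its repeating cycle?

We have u(0) = 27; u(1) = 6; u(2) = 2; u(3) = 23; u(4) = 18; u(5) = 25; u(6) = 8; u(7) = 30; u(8) = 18.
Since u(8) = u(4) = 18, the sequence is eventually periodic: after a pre-period of length 4 it cycles with period 4.

4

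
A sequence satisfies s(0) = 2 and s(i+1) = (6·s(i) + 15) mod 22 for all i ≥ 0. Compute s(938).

s(0) = 2; s(1) = 5; s(2) = 1; s(3) = 21; s(4) = 9; s(5) = 3; s(6) = 11; s(7) = 15; s(8) = 17; s(9) = 7; s(10) = 13; s(11) = 5.
Since s(11) = s(1) = 5, the sequence is eventually periodic: after a pre-period of length 1 it cycles with period 10.
For i ≥ 1, s(i) depends only on (i - 1) mod 10. (938 - 1) mod 10 = 7, so s(938) = s(8) = 17.

17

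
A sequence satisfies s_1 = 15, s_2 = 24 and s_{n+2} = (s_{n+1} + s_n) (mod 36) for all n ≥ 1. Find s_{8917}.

3

Listing terms: s_1 = 15,  s_2 = 24,  s_3 = 3,  s_4 = 27,  s_5 = 30,  s_6 = 21,  s_7 = 15,  s_8 = 0,  s_9 = 15,  s_{10} = 15,  s_{11} = 30,  s_{12} = 9,  s_{13} = 3,  s_{14} = 12,  s_{15} = 15,  s_{16} = 27,  s_{17} = 6,  s_{18} = 33,  s_{19} = 3,  s_{20} = 0,  s_{21} = 3,  s_{22} = 3,  s_{23} = 6,  s_{24} = 9,  s_{25} = 15,  s_{26} = 24.
Since (s_{25}, s_{26}) = (s_1, s_2) = (15, 24) (two consecutive terms determine the rest), the sequence is periodic with period 24.
So s_{8917} = s_{1 + ((8917-1) mod 24)} = s_{13} = 3.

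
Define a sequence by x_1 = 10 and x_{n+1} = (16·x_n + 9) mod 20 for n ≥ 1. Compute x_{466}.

x_1 = 10,  x_2 = 9,  x_3 = 13,  x_4 = 17,  x_5 = 1,  x_6 = 5,  x_7 = 9.
Since x_7 = x_2 = 9, the sequence is eventually periodic: after a pre-period of length 1 it cycles with period 5.
For n ≥ 2, x_n depends only on (n - 2) mod 5. (466 - 2) mod 5 = 4, so x_{466} = x_6 = 5.

5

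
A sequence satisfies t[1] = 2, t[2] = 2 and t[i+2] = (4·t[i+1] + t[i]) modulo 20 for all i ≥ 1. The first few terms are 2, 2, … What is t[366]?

14

Computing terms: t[1] = 2; t[2] = 2; t[3] = 10; t[4] = 2; t[5] = 18; t[6] = 14; t[7] = 14; t[8] = 10; t[9] = 14; t[10] = 6; t[11] = 18; t[12] = 18; t[13] = 10; t[14] = 18; t[15] = 2; t[16] = 6; t[17] = 6; t[18] = 10; t[19] = 6; t[20] = 14; t[21] = 2; t[22] = 2.
The sequence repeats with period 20.
So t[366] = t[1 + ((366-1) mod 20)] = t[6] = 14.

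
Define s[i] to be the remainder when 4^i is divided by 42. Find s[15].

We have s[1] = 4, s[2] = 16, s[3] = 22, s[4] = 4.
The sequence repeats with period 3.
(15 - 1) mod 3 = 2, so s[15] = s[3] = 22.

22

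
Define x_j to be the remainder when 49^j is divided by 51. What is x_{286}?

13

x_0 = 1, x_1 = 49, x_2 = 4, x_3 = 43, x_4 = 16, x_5 = 19, x_6 = 13, x_7 = 25, x_8 = 1.
Since x_8 = x_0 = 1, the sequence is periodic with period 8.
(286 - 0) mod 8 = 6, so x_{286} = x_6 = 13.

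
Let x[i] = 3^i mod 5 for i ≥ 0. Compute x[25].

x[0] = 1, x[1] = 3, x[2] = 4, x[3] = 2, x[4] = 1.
The sequence repeats with period 4.
(25 - 0) mod 4 = 1, so x[25] = x[1] = 3.

3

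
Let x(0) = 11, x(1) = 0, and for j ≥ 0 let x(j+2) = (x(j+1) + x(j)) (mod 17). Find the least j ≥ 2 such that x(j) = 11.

Listing terms: x(0) = 11, x(1) = 0, x(2) = 11, x(3) = 11, x(4) = 5, x(5) = 16, x(6) = 4, x(7) = 3, x(8) = 7, x(9) = 10, x(10) = 0, x(11) = 10, x(12) = 10, x(13) = 3, x(14) = 13, x(15) = 16, x(16) = 12, x(17) = 11, x(18) = 6, x(19) = 0, x(20) = 6, x(21) = 6, x(22) = 12, x(23) = 1, x(24) = 13, x(25) = 14, x(26) = 10, x(27) = 7, x(28) = 0, x(29) = 7, x(30) = 7, x(31) = 14, x(32) = 4, x(33) = 1, x(34) = 5, x(35) = 6, x(36) = 11, x(37) = 0.
The sequence repeats with period 36.
The value 11 first appears (with j ≥ 2) at x(2).

2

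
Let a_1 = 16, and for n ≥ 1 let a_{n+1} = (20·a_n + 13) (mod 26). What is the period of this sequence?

Listing terms: a_1 = 16, a_2 = 21, a_3 = 17, a_4 = 15, a_5 = 1, a_6 = 7, a_7 = 23, a_8 = 5, a_9 = 9, a_{10} = 11, a_{11} = 25, a_{12} = 19, a_{13} = 3, a_{14} = 21.
Since a_{14} = a_2 = 21, the sequence is eventually periodic: after a pre-period of length 1 it cycles with period 12.

12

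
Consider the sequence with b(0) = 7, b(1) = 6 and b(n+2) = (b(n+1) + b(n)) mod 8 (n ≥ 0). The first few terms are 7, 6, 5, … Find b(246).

3

We have b(0) = 7,  b(1) = 6,  b(2) = 5,  b(3) = 3,  b(4) = 0,  b(5) = 3,  b(6) = 3,  b(7) = 6,  b(8) = 1,  b(9) = 7,  b(10) = 0,  b(11) = 7,  b(12) = 7,  b(13) = 6.
Since (b(12), b(13)) = (b(0), b(1)) = (7, 6) (two consecutive terms determine the rest), the sequence is periodic with period 12.
So b(246) = b(0 + ((246-0) mod 12)) = b(6) = 3.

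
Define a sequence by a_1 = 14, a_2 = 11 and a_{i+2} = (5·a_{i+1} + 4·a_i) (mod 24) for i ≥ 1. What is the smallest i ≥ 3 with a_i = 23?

4

Computing terms: a_1 = 14,  a_2 = 11,  a_3 = 15,  a_4 = 23,  a_5 = 7,  a_6 = 7,  a_7 = 15,  a_8 = 7,  a_9 = 23,  a_{10} = 23,  a_{11} = 15,  a_{12} = 23.
Since (a_{11}, a_{12}) = (a_3, a_4) = (15, 23) (two consecutive terms determine the rest), the sequence is eventually periodic: after a pre-period of length 2 it cycles with period 8.
The value 23 first appears (with i ≥ 3) at a_4.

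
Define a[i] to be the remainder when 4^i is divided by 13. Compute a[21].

12

We have a[1] = 4, a[2] = 3, a[3] = 12, a[4] = 9, a[5] = 10, a[6] = 1, a[7] = 4.
Since a[7] = a[1] = 4, the sequence is periodic with period 6.
So a[21] = a[1 + ((21-1) mod 6)] = a[3] = 12.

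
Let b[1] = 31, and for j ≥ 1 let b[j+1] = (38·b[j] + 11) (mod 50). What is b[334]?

b[1] = 31,  b[2] = 39,  b[3] = 43,  b[4] = 45,  b[5] = 21,  b[6] = 9,  b[7] = 3,  b[8] = 25,  b[9] = 11,  b[10] = 29,  b[11] = 13,  b[12] = 5,  b[13] = 1,  b[14] = 49,  b[15] = 23,  b[16] = 35,  b[17] = 41,  b[18] = 19,  b[19] = 33,  b[20] = 15,  b[21] = 31.
The sequence repeats with period 20.
(334 - 1) mod 20 = 13, so b[334] = b[14] = 49.

49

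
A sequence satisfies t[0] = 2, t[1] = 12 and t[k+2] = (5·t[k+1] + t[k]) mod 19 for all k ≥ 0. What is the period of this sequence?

Computing terms: t[0] = 2; t[1] = 12; t[2] = 5; t[3] = 18; t[4] = 0; t[5] = 18; t[6] = 14; t[7] = 12; t[8] = 17; t[9] = 2; t[10] = 8; t[11] = 4; t[12] = 9; t[13] = 11; t[14] = 7; t[15] = 8; t[16] = 9; t[17] = 15; t[18] = 8; t[19] = 17; t[20] = 17; t[21] = 7; t[22] = 14; t[23] = 1; t[24] = 0; t[25] = 1; t[26] = 5; t[27] = 7; t[28] = 2; t[29] = 17; t[30] = 11; t[31] = 15; t[32] = 10; t[33] = 8; t[34] = 12; t[35] = 11; t[36] = 10; t[37] = 4; t[38] = 11; t[39] = 2; t[40] = 2; t[41] = 12.
The sequence repeats with period 40.

40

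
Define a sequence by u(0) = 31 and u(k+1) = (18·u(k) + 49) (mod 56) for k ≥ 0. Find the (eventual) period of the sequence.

3

We have u(0) = 31; u(1) = 47; u(2) = 55; u(3) = 31.
The sequence repeats with period 3.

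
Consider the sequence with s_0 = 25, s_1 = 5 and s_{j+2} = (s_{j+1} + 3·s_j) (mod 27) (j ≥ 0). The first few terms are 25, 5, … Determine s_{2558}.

Computing terms: s_0 = 25,  s_1 = 5,  s_2 = 26,  s_3 = 14,  s_4 = 11,  s_5 = 26,  s_6 = 5,  s_7 = 2,  s_8 = 17,  s_9 = 23,  s_{10} = 20,  s_{11} = 8,  s_{12} = 14,  s_{13} = 11.
Since (s_{12}, s_{13}) = (s_3, s_4) = (14, 11) (two consecutive terms determine the rest), the sequence is eventually periodic: after a pre-period of length 3 it cycles with period 9.
For j ≥ 3, s_j depends only on (j - 3) mod 9. (2558 - 3) mod 9 = 8, so s_{2558} = s_{11} = 8.

8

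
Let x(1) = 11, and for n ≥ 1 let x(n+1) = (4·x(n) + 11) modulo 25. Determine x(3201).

11

x(1) = 11; x(2) = 5; x(3) = 6; x(4) = 10; x(5) = 1; x(6) = 15; x(7) = 21; x(8) = 20; x(9) = 16; x(10) = 0; x(11) = 11.
Since x(11) = x(1) = 11, the sequence is periodic with period 10.
So x(3201) = x(1 + ((3201-1) mod 10)) = x(1) = 11.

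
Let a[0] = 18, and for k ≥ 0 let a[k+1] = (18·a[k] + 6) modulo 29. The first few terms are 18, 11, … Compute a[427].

8

We have a[0] = 18, a[1] = 11, a[2] = 1, a[3] = 24, a[4] = 3, a[5] = 2, a[6] = 13, a[7] = 8, a[8] = 5, a[9] = 9, a[10] = 23, a[11] = 14, a[12] = 26, a[13] = 10, a[14] = 12, a[15] = 19, a[16] = 0, a[17] = 6, a[18] = 27, a[19] = 28, a[20] = 17, a[21] = 22, a[22] = 25, a[23] = 21, a[24] = 7, a[25] = 16, a[26] = 4, a[27] = 20, a[28] = 18.
Since a[28] = a[0] = 18, the sequence is periodic with period 28.
(427 - 0) mod 28 = 7, so a[427] = a[7] = 8.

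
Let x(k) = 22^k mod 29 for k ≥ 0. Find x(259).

We have x(0) = 1, x(1) = 22, x(2) = 20, x(3) = 5, x(4) = 23, x(5) = 13, x(6) = 25, x(7) = 28, x(8) = 7, x(9) = 9, x(10) = 24, x(11) = 6, x(12) = 16, x(13) = 4, x(14) = 1.
The sequence repeats with period 14.
So x(259) = x(0 + ((259-0) mod 14)) = x(7) = 28.

28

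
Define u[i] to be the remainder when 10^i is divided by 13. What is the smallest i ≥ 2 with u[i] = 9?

Listing terms: u[1] = 10,  u[2] = 9,  u[3] = 12,  u[4] = 3,  u[5] = 4,  u[6] = 1,  u[7] = 10.
The sequence repeats with period 6.
The value 9 first appears (with i ≥ 2) at u[2].

2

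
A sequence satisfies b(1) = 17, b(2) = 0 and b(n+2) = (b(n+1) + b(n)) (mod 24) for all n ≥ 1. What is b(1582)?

We have b(1) = 17, b(2) = 0, b(3) = 17, b(4) = 17, b(5) = 10, b(6) = 3, b(7) = 13, b(8) = 16, b(9) = 5, b(10) = 21, b(11) = 2, b(12) = 23, b(13) = 1, b(14) = 0, b(15) = 1, b(16) = 1, b(17) = 2, b(18) = 3, b(19) = 5, b(20) = 8, b(21) = 13, b(22) = 21, b(23) = 10, b(24) = 7, b(25) = 17, b(26) = 0.
The sequence repeats with period 24.
(1582 - 1) mod 24 = 21, so b(1582) = b(22) = 21.

21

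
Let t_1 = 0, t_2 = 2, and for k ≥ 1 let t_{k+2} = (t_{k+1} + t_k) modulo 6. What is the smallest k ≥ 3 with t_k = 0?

5

Listing terms: t_1 = 0,  t_2 = 2,  t_3 = 2,  t_4 = 4,  t_5 = 0,  t_6 = 4,  t_7 = 4,  t_8 = 2,  t_9 = 0,  t_{10} = 2.
The sequence repeats with period 8.
The value 0 first appears (with k ≥ 3) at t_5.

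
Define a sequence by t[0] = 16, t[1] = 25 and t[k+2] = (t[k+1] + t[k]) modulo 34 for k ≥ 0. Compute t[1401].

t[0] = 16,  t[1] = 25,  t[2] = 7,  t[3] = 32,  t[4] = 5,  t[5] = 3,  t[6] = 8,  t[7] = 11,  t[8] = 19,  t[9] = 30,  t[10] = 15,  t[11] = 11,  t[12] = 26,  t[13] = 3,  t[14] = 29,  t[15] = 32,  t[16] = 27,  t[17] = 25,  t[18] = 18,  t[19] = 9,  t[20] = 27,  t[21] = 2,  t[22] = 29,  t[23] = 31,  t[24] = 26,  t[25] = 23,  t[26] = 15,  t[27] = 4,  t[28] = 19,  t[29] = 23,  t[30] = 8,  t[31] = 31,  t[32] = 5,  t[33] = 2,  t[34] = 7,  t[35] = 9,  t[36] = 16,  t[37] = 25.
Since (t[36], t[37]) = (t[0], t[1]) = (16, 25) (two consecutive terms determine the rest), the sequence is periodic with period 36.
So t[1401] = t[0 + ((1401-0) mod 36)] = t[33] = 2.

2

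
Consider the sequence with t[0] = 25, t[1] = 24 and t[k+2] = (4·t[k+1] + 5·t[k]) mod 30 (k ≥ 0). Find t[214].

Computing terms: t[0] = 25,  t[1] = 24,  t[2] = 11,  t[3] = 14,  t[4] = 21,  t[5] = 4,  t[6] = 1,  t[7] = 24,  t[8] = 11.
Since (t[7], t[8]) = (t[1], t[2]) = (24, 11) (two consecutive terms determine the rest), the sequence is eventually periodic: after a pre-period of length 1 it cycles with period 6.
For k ≥ 1, t[k] depends only on (k - 1) mod 6. (214 - 1) mod 6 = 3, so t[214] = t[4] = 21.

21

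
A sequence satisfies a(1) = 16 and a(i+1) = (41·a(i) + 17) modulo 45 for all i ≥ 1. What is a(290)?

a(1) = 16, a(2) = 43, a(3) = 25, a(4) = 7, a(5) = 34, a(6) = 16.
Since a(6) = a(1) = 16, the sequence is periodic with period 5.
So a(290) = a(1 + ((290-1) mod 5)) = a(5) = 34.

34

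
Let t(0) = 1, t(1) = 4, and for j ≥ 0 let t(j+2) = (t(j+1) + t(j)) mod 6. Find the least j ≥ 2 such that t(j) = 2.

Listing terms: t(0) = 1; t(1) = 4; t(2) = 5; t(3) = 3; t(4) = 2; t(5) = 5; t(6) = 1; t(7) = 0; t(8) = 1; t(9) = 1; t(10) = 2; t(11) = 3; t(12) = 5; t(13) = 2; t(14) = 1; t(15) = 3; t(16) = 4; t(17) = 1; t(18) = 5; t(19) = 0; t(20) = 5; t(21) = 5; t(22) = 4; t(23) = 3; t(24) = 1; t(25) = 4.
The sequence repeats with period 24.
The value 2 first appears (with j ≥ 2) at t(4).

4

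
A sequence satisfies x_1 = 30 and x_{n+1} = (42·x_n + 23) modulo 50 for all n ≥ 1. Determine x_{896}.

Listing terms: x_1 = 30, x_2 = 33, x_3 = 9, x_4 = 1, x_5 = 15, x_6 = 3, x_7 = 49, x_8 = 31, x_9 = 25, x_{10} = 23, x_{11} = 39, x_{12} = 11, x_{13} = 35, x_{14} = 43, x_{15} = 29, x_{16} = 41, x_{17} = 45, x_{18} = 13, x_{19} = 19, x_{20} = 21, x_{21} = 5, x_{22} = 33.
Since x_{22} = x_2 = 33, the sequence is eventually periodic: after a pre-period of length 1 it cycles with period 20.
For n ≥ 2, x_n depends only on (n - 2) mod 20. (896 - 2) mod 20 = 14, so x_{896} = x_{16} = 41.

41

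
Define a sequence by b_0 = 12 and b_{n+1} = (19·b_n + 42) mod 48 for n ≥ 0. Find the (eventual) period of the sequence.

b_0 = 12; b_1 = 30; b_2 = 36; b_3 = 6; b_4 = 12.
The sequence repeats with period 4.

4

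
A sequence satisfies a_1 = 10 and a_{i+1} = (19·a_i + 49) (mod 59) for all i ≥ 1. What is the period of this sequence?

29

a_1 = 10, a_2 = 3, a_3 = 47, a_4 = 57, a_5 = 11, a_6 = 22, a_7 = 54, a_8 = 13, a_9 = 1, a_{10} = 9, a_{11} = 43, a_{12} = 40, a_{13} = 42, a_{14} = 21, a_{15} = 35, a_{16} = 6, a_{17} = 45, a_{18} = 19, a_{19} = 56, a_{20} = 51, a_{21} = 15, a_{22} = 39, a_{23} = 23, a_{24} = 14, a_{25} = 20, a_{26} = 16, a_{27} = 58, a_{28} = 30, a_{29} = 29, a_{30} = 10.
Since a_{30} = a_1 = 10, the sequence is periodic with period 29.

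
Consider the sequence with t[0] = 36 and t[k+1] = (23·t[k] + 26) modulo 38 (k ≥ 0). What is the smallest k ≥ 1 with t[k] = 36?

t[0] = 36, t[1] = 18, t[2] = 22, t[3] = 0, t[4] = 26, t[5] = 16, t[6] = 14, t[7] = 6, t[8] = 12, t[9] = 36.
The sequence repeats with period 9.
The value 36 next appears (with k ≥ 1) at t[9].

9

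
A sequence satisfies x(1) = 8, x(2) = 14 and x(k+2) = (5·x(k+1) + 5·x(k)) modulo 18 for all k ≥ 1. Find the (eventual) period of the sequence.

3

Listing terms: x(1) = 8; x(2) = 14; x(3) = 2; x(4) = 8; x(5) = 14.
Since (x(4), x(5)) = (x(1), x(2)) = (8, 14) (two consecutive terms determine the rest), the sequence is periodic with period 3.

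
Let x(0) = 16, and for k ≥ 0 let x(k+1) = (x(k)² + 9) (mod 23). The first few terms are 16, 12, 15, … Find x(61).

Listing terms: x(0) = 16; x(1) = 12; x(2) = 15; x(3) = 4; x(4) = 2; x(5) = 13; x(6) = 17; x(7) = 22; x(8) = 10; x(9) = 17.
Since x(9) = x(6) = 17, the sequence is eventually periodic: after a pre-period of length 6 it cycles with period 3.
For k ≥ 6, x(k) depends only on (k - 6) mod 3. (61 - 6) mod 3 = 1, so x(61) = x(7) = 22.

22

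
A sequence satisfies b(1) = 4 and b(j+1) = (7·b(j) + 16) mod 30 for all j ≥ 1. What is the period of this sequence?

We have b(1) = 4,  b(2) = 14,  b(3) = 24,  b(4) = 4.
The sequence repeats with period 3.

3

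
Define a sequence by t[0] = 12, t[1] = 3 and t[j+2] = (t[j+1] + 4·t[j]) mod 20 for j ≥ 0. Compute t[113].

19

Listing terms: t[0] = 12, t[1] = 3, t[2] = 11, t[3] = 3, t[4] = 7, t[5] = 19, t[6] = 7, t[7] = 3, t[8] = 11.
Since (t[7], t[8]) = (t[1], t[2]) = (3, 11) (two consecutive terms determine the rest), the sequence is eventually periodic: after a pre-period of length 1 it cycles with period 6.
For j ≥ 1, t[j] depends only on (j - 1) mod 6. (113 - 1) mod 6 = 4, so t[113] = t[5] = 19.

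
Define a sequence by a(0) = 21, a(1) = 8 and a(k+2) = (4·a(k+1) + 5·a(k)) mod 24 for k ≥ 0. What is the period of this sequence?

Computing terms: a(0) = 21, a(1) = 8, a(2) = 17, a(3) = 12, a(4) = 13, a(5) = 16, a(6) = 9, a(7) = 20, a(8) = 5, a(9) = 0, a(10) = 1, a(11) = 4, a(12) = 21, a(13) = 8.
Since (a(12), a(13)) = (a(0), a(1)) = (21, 8) (two consecutive terms determine the rest), the sequence is periodic with period 12.

12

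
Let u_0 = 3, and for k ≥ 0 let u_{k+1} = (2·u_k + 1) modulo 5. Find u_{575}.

u_0 = 3; u_1 = 2; u_2 = 0; u_3 = 1; u_4 = 3.
Since u_4 = u_0 = 3, the sequence is periodic with period 4.
(575 - 0) mod 4 = 3, so u_{575} = u_3 = 1.

1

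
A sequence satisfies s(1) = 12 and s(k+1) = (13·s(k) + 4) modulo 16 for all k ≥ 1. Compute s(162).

0

Listing terms: s(1) = 12; s(2) = 0; s(3) = 4; s(4) = 8; s(5) = 12.
Since s(5) = s(1) = 12, the sequence is periodic with period 4.
So s(162) = s(1 + ((162-1) mod 4)) = s(2) = 0.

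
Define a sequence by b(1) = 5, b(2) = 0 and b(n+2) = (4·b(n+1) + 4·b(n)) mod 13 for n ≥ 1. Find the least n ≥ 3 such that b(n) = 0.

9

Computing terms: b(1) = 5,  b(2) = 0,  b(3) = 7,  b(4) = 2,  b(5) = 10,  b(6) = 9,  b(7) = 11,  b(8) = 2,  b(9) = 0,  b(10) = 8,  b(11) = 6,  b(12) = 4,  b(13) = 1,  b(14) = 7,  b(15) = 6,  b(16) = 0,  b(17) = 11,  b(18) = 5,  b(19) = 12,  b(20) = 3,  b(21) = 8,  b(22) = 5,  b(23) = 0.
The sequence repeats with period 21.
The value 0 first appears (with n ≥ 3) at b(9).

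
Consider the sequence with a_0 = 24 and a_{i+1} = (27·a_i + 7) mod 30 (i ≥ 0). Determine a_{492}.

4

Listing terms: a_0 = 24, a_1 = 25, a_2 = 22, a_3 = 1, a_4 = 4, a_5 = 25.
Since a_5 = a_1 = 25, the sequence is eventually periodic: after a pre-period of length 1 it cycles with period 4.
For i ≥ 1, a_i depends only on (i - 1) mod 4. (492 - 1) mod 4 = 3, so a_{492} = a_4 = 4.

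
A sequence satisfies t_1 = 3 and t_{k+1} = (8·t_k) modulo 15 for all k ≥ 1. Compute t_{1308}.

6

Listing terms: t_1 = 3,  t_2 = 9,  t_3 = 12,  t_4 = 6,  t_5 = 3.
The sequence repeats with period 4.
(1308 - 1) mod 4 = 3, so t_{1308} = t_4 = 6.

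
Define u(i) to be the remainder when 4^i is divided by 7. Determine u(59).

2

Listing terms: u(1) = 4, u(2) = 2, u(3) = 1, u(4) = 4.
The sequence repeats with period 3.
(59 - 1) mod 3 = 1, so u(59) = u(2) = 2.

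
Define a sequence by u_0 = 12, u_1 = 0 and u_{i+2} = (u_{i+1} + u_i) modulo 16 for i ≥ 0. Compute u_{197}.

4

We have u_0 = 12, u_1 = 0, u_2 = 12, u_3 = 12, u_4 = 8, u_5 = 4, u_6 = 12, u_7 = 0.
The sequence repeats with period 6.
So u_{197} = u_{0 + ((197-0) mod 6)} = u_5 = 4.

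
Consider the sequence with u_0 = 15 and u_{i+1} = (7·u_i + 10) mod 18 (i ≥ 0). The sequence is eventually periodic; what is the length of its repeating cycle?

9

u_0 = 15; u_1 = 7; u_2 = 5; u_3 = 9; u_4 = 1; u_5 = 17; u_6 = 3; u_7 = 13; u_8 = 11; u_9 = 15.
The sequence repeats with period 9.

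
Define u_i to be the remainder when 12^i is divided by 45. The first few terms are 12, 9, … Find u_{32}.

u_1 = 12, u_2 = 9, u_3 = 18, u_4 = 36, u_5 = 27, u_6 = 9.
Since u_6 = u_2 = 9, the sequence is eventually periodic: after a pre-period of length 1 it cycles with period 4.
For i ≥ 2, u_i depends only on (i - 2) mod 4. (32 - 2) mod 4 = 2, so u_{32} = u_4 = 36.

36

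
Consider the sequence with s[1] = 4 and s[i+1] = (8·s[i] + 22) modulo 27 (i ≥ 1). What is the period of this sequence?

6

Listing terms: s[1] = 4, s[2] = 0, s[3] = 22, s[4] = 9, s[5] = 13, s[6] = 18, s[7] = 4.
Since s[7] = s[1] = 4, the sequence is periodic with period 6.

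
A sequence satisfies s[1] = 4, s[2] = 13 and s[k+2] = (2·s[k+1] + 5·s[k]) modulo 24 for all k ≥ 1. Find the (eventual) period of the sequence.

8

s[1] = 4, s[2] = 13, s[3] = 22, s[4] = 13, s[5] = 16, s[6] = 1, s[7] = 10, s[8] = 1, s[9] = 4, s[10] = 13.
The sequence repeats with period 8.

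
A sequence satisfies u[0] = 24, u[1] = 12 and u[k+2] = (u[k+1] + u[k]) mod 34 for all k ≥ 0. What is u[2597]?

Listing terms: u[0] = 24,  u[1] = 12,  u[2] = 2,  u[3] = 14,  u[4] = 16,  u[5] = 30,  u[6] = 12,  u[7] = 8,  u[8] = 20,  u[9] = 28,  u[10] = 14,  u[11] = 8,  u[12] = 22,  u[13] = 30,  u[14] = 18,  u[15] = 14,  u[16] = 32,  u[17] = 12,  u[18] = 10,  u[19] = 22,  u[20] = 32,  u[21] = 20,  u[22] = 18,  u[23] = 4,  u[24] = 22,  u[25] = 26,  u[26] = 14,  u[27] = 6,  u[28] = 20,  u[29] = 26,  u[30] = 12,  u[31] = 4,  u[32] = 16,  u[33] = 20,  u[34] = 2,  u[35] = 22,  u[36] = 24,  u[37] = 12.
Since (u[36], u[37]) = (u[0], u[1]) = (24, 12) (two consecutive terms determine the rest), the sequence is periodic with period 36.
(2597 - 0) mod 36 = 5, so u[2597] = u[5] = 30.

30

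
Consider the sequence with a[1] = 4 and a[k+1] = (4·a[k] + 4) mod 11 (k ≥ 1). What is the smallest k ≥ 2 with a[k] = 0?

a[1] = 4,  a[2] = 9,  a[3] = 7,  a[4] = 10,  a[5] = 0,  a[6] = 4.
The sequence repeats with period 5.
The value 0 first appears (with k ≥ 2) at a[5].

5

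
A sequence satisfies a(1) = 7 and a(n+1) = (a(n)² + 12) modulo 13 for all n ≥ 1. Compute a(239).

8

We have a(1) = 7,  a(2) = 9,  a(3) = 2,  a(4) = 3,  a(5) = 8,  a(6) = 11,  a(7) = 3.
Since a(7) = a(4) = 3, the sequence is eventually periodic: after a pre-period of length 3 it cycles with period 3.
For n ≥ 4, a(n) depends only on (n - 4) mod 3. (239 - 4) mod 3 = 1, so a(239) = a(5) = 8.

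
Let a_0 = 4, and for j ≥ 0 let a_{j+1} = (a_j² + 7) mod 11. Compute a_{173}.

8

Computing terms: a_0 = 4, a_1 = 1, a_2 = 8, a_3 = 5, a_4 = 10, a_5 = 8.
Since a_5 = a_2 = 8, the sequence is eventually periodic: after a pre-period of length 2 it cycles with period 3.
For j ≥ 2, a_j depends only on (j - 2) mod 3. (173 - 2) mod 3 = 0, so a_{173} = a_2 = 8.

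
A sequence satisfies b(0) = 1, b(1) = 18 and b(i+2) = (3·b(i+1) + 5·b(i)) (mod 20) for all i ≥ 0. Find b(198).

9

Computing terms: b(0) = 1,  b(1) = 18,  b(2) = 19,  b(3) = 7,  b(4) = 16,  b(5) = 3,  b(6) = 9,  b(7) = 2,  b(8) = 11,  b(9) = 3,  b(10) = 4,  b(11) = 7,  b(12) = 1,  b(13) = 18.
Since (b(12), b(13)) = (b(0), b(1)) = (1, 18) (two consecutive terms determine the rest), the sequence is periodic with period 12.
(198 - 0) mod 12 = 6, so b(198) = b(6) = 9.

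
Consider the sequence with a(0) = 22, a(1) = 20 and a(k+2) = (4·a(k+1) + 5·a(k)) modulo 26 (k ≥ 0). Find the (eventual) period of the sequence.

Listing terms: a(0) = 22,  a(1) = 20,  a(2) = 8,  a(3) = 2,  a(4) = 22,  a(5) = 20.
Since (a(4), a(5)) = (a(0), a(1)) = (22, 20) (two consecutive terms determine the rest), the sequence is periodic with period 4.

4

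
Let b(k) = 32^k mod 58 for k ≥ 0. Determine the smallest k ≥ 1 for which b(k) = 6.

Listing terms: b(0) = 1; b(1) = 32; b(2) = 38; b(3) = 56; b(4) = 52; b(5) = 40; b(6) = 4; b(7) = 12; b(8) = 36; b(9) = 50; b(10) = 34; b(11) = 44; b(12) = 16; b(13) = 48; b(14) = 28; b(15) = 26; b(16) = 20; b(17) = 2; b(18) = 6; b(19) = 18; b(20) = 54; b(21) = 46; b(22) = 22; b(23) = 8; b(24) = 24; b(25) = 14; b(26) = 42; b(27) = 10; b(28) = 30; b(29) = 32.
Since b(29) = b(1) = 32, the sequence is eventually periodic: after a pre-period of length 1 it cycles with period 28.
The value 6 first appears (with k ≥ 1) at b(18).

18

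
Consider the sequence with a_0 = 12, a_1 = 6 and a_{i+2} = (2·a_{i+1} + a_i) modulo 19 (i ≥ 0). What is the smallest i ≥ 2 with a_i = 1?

Computing terms: a_0 = 12; a_1 = 6; a_2 = 5; a_3 = 16; a_4 = 18; a_5 = 14; a_6 = 8; a_7 = 11; a_8 = 11; a_9 = 14; a_{10} = 1; a_{11} = 16; a_{12} = 14; a_{13} = 6; a_{14} = 7; a_{15} = 1; a_{16} = 9; a_{17} = 0; a_{18} = 9; a_{19} = 18; a_{20} = 7; a_{21} = 13; a_{22} = 14; a_{23} = 3; a_{24} = 1; a_{25} = 5; a_{26} = 11; a_{27} = 8; a_{28} = 8; a_{29} = 5; a_{30} = 18; a_{31} = 3; a_{32} = 5; a_{33} = 13; a_{34} = 12; a_{35} = 18; a_{36} = 10; a_{37} = 0; a_{38} = 10; a_{39} = 1; a_{40} = 12; a_{41} = 6.
Since (a_{40}, a_{41}) = (a_0, a_1) = (12, 6) (two consecutive terms determine the rest), the sequence is periodic with period 40.
The value 1 first appears (with i ≥ 2) at a_{10}.

10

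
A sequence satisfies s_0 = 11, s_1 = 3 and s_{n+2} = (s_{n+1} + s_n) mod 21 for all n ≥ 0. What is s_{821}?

6

Listing terms: s_0 = 11, s_1 = 3, s_2 = 14, s_3 = 17, s_4 = 10, s_5 = 6, s_6 = 16, s_7 = 1, s_8 = 17, s_9 = 18, s_{10} = 14, s_{11} = 11, s_{12} = 4, s_{13} = 15, s_{14} = 19, s_{15} = 13, s_{16} = 11, s_{17} = 3.
The sequence repeats with period 16.
So s_{821} = s_{0 + ((821-0) mod 16)} = s_5 = 6.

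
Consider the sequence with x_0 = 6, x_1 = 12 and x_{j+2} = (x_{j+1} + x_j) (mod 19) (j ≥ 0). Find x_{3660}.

12

Listing terms: x_0 = 6; x_1 = 12; x_2 = 18; x_3 = 11; x_4 = 10; x_5 = 2; x_6 = 12; x_7 = 14; x_8 = 7; x_9 = 2; x_{10} = 9; x_{11} = 11; x_{12} = 1; x_{13} = 12; x_{14} = 13; x_{15} = 6; x_{16} = 0; x_{17} = 6; x_{18} = 6; x_{19} = 12.
Since (x_{18}, x_{19}) = (x_0, x_1) = (6, 12) (two consecutive terms determine the rest), the sequence is periodic with period 18.
So x_{3660} = x_{0 + ((3660-0) mod 18)} = x_6 = 12.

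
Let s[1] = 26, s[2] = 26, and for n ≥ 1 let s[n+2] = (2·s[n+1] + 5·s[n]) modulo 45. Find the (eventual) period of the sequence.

We have s[1] = 26,  s[2] = 26,  s[3] = 2,  s[4] = 44,  s[5] = 8,  s[6] = 11,  s[7] = 17,  s[8] = 44,  s[9] = 38,  s[10] = 26,  s[11] = 17,  s[12] = 29,  s[13] = 8,  s[14] = 26,  s[15] = 2.
Since (s[14], s[15]) = (s[2], s[3]) = (26, 2) (two consecutive terms determine the rest), the sequence is eventually periodic: after a pre-period of length 1 it cycles with period 12.

12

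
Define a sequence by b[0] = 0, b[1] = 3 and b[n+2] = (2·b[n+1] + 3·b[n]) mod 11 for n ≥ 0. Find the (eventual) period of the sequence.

We have b[0] = 0,  b[1] = 3,  b[2] = 6,  b[3] = 10,  b[4] = 5,  b[5] = 7,  b[6] = 7,  b[7] = 2,  b[8] = 3,  b[9] = 1,  b[10] = 0,  b[11] = 3.
The sequence repeats with period 10.

10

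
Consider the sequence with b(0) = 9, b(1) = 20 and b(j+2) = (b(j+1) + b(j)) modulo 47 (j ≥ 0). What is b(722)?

18

b(0) = 9; b(1) = 20; b(2) = 29; b(3) = 2; b(4) = 31; b(5) = 33; b(6) = 17; b(7) = 3; b(8) = 20; b(9) = 23; b(10) = 43; b(11) = 19; b(12) = 15; b(13) = 34; b(14) = 2; b(15) = 36; b(16) = 38; b(17) = 27; b(18) = 18; b(19) = 45; b(20) = 16; b(21) = 14; b(22) = 30; b(23) = 44; b(24) = 27; b(25) = 24; b(26) = 4; b(27) = 28; b(28) = 32; b(29) = 13; b(30) = 45; b(31) = 11; b(32) = 9; b(33) = 20.
The sequence repeats with period 32.
So b(722) = b(0 + ((722-0) mod 32)) = b(18) = 18.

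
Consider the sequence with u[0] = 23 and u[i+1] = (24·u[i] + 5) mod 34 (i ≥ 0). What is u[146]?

11

Listing terms: u[0] = 23, u[1] = 13, u[2] = 11, u[3] = 31, u[4] = 1, u[5] = 29, u[6] = 21, u[7] = 33, u[8] = 15, u[9] = 25, u[10] = 27, u[11] = 7, u[12] = 3, u[13] = 9, u[14] = 17, u[15] = 5, u[16] = 23.
Since u[16] = u[0] = 23, the sequence is periodic with period 16.
So u[146] = u[0 + ((146-0) mod 16)] = u[2] = 11.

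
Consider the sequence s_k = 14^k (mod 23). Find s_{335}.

We have s_1 = 14,  s_2 = 12,  s_3 = 7,  s_4 = 6,  s_5 = 15,  s_6 = 3,  s_7 = 19,  s_8 = 13,  s_9 = 21,  s_{10} = 18,  s_{11} = 22,  s_{12} = 9,  s_{13} = 11,  s_{14} = 16,  s_{15} = 17,  s_{16} = 8,  s_{17} = 20,  s_{18} = 4,  s_{19} = 10,  s_{20} = 2,  s_{21} = 5,  s_{22} = 1,  s_{23} = 14.
The sequence repeats with period 22.
(335 - 1) mod 22 = 4, so s_{335} = s_5 = 15.

15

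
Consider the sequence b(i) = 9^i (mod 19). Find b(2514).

7

Computing terms: b(1) = 9; b(2) = 5; b(3) = 7; b(4) = 6; b(5) = 16; b(6) = 11; b(7) = 4; b(8) = 17; b(9) = 1; b(10) = 9.
The sequence repeats with period 9.
So b(2514) = b(1 + ((2514-1) mod 9)) = b(3) = 7.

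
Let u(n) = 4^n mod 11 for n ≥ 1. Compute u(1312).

5

u(1) = 4; u(2) = 5; u(3) = 9; u(4) = 3; u(5) = 1; u(6) = 4.
Since u(6) = u(1) = 4, the sequence is periodic with period 5.
(1312 - 1) mod 5 = 1, so u(1312) = u(2) = 5.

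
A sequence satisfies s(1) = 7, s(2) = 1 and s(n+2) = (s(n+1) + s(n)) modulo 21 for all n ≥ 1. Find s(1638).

5

s(1) = 7,  s(2) = 1,  s(3) = 8,  s(4) = 9,  s(5) = 17,  s(6) = 5,  s(7) = 1,  s(8) = 6,  s(9) = 7,  s(10) = 13,  s(11) = 20,  s(12) = 12,  s(13) = 11,  s(14) = 2,  s(15) = 13,  s(16) = 15,  s(17) = 7,  s(18) = 1.
The sequence repeats with period 16.
(1638 - 1) mod 16 = 5, so s(1638) = s(6) = 5.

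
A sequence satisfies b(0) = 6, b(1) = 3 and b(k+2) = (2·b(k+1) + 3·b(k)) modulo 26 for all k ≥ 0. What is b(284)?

Listing terms: b(0) = 6, b(1) = 3, b(2) = 24, b(3) = 5, b(4) = 4, b(5) = 23, b(6) = 6, b(7) = 3.
The sequence repeats with period 6.
(284 - 0) mod 6 = 2, so b(284) = b(2) = 24.

24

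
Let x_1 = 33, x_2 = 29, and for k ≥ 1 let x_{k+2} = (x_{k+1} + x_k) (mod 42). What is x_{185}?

9

Listing terms: x_1 = 33, x_2 = 29, x_3 = 20, x_4 = 7, x_5 = 27, x_6 = 34, x_7 = 19, x_8 = 11, x_9 = 30, x_{10} = 41, x_{11} = 29, x_{12} = 28, x_{13} = 15, x_{14} = 1, x_{15} = 16, x_{16} = 17, x_{17} = 33, x_{18} = 8, x_{19} = 41, x_{20} = 7, x_{21} = 6, x_{22} = 13, x_{23} = 19, x_{24} = 32, x_{25} = 9, x_{26} = 41, x_{27} = 8, x_{28} = 7, x_{29} = 15, x_{30} = 22, x_{31} = 37, x_{32} = 17, x_{33} = 12, x_{34} = 29, x_{35} = 41, x_{36} = 28, x_{37} = 27, x_{38} = 13, x_{39} = 40, x_{40} = 11, x_{41} = 9, x_{42} = 20, x_{43} = 29, x_{44} = 7, x_{45} = 36, x_{46} = 1, x_{47} = 37, x_{48} = 38, x_{49} = 33, x_{50} = 29.
Since (x_{49}, x_{50}) = (x_1, x_2) = (33, 29) (two consecutive terms determine the rest), the sequence is periodic with period 48.
(185 - 1) mod 48 = 40, so x_{185} = x_{41} = 9.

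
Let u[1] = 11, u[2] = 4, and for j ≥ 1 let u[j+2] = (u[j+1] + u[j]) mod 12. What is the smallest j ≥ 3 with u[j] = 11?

Listing terms: u[1] = 11; u[2] = 4; u[3] = 3; u[4] = 7; u[5] = 10; u[6] = 5; u[7] = 3; u[8] = 8; u[9] = 11; u[10] = 7; u[11] = 6; u[12] = 1; u[13] = 7; u[14] = 8; u[15] = 3; u[16] = 11; u[17] = 2; u[18] = 1; u[19] = 3; u[20] = 4; u[21] = 7; u[22] = 11; u[23] = 6; u[24] = 5; u[25] = 11; u[26] = 4.
The sequence repeats with period 24.
The value 11 first appears (with j ≥ 3) at u[9].

9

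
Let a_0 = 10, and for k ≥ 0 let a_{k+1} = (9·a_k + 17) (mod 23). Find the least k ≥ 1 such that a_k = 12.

Computing terms: a_0 = 10,  a_1 = 15,  a_2 = 14,  a_3 = 5,  a_4 = 16,  a_5 = 0,  a_6 = 17,  a_7 = 9,  a_8 = 6,  a_9 = 2,  a_{10} = 12,  a_{11} = 10.
Since a_{11} = a_0 = 10, the sequence is periodic with period 11.
The value 12 first appears (with k ≥ 1) at a_{10}.

10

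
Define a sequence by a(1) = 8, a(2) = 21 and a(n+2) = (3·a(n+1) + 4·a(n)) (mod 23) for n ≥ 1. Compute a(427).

13

Listing terms: a(1) = 8, a(2) = 21, a(3) = 3, a(4) = 1, a(5) = 15, a(6) = 3, a(7) = 0, a(8) = 12, a(9) = 13, a(10) = 18, a(11) = 14, a(12) = 22, a(13) = 7, a(14) = 17, a(15) = 10, a(16) = 6, a(17) = 12, a(18) = 14, a(19) = 21, a(20) = 4, a(21) = 4, a(22) = 5, a(23) = 8, a(24) = 21.
Since (a(23), a(24)) = (a(1), a(2)) = (8, 21) (two consecutive terms determine the rest), the sequence is periodic with period 22.
(427 - 1) mod 22 = 8, so a(427) = a(9) = 13.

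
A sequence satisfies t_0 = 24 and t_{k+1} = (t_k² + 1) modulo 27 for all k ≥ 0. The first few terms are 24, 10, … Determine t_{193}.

Listing terms: t_0 = 24, t_1 = 10, t_2 = 20, t_3 = 23, t_4 = 17, t_5 = 20.
Since t_5 = t_2 = 20, the sequence is eventually periodic: after a pre-period of length 2 it cycles with period 3.
For k ≥ 2, t_k depends only on (k - 2) mod 3. (193 - 2) mod 3 = 2, so t_{193} = t_4 = 17.

17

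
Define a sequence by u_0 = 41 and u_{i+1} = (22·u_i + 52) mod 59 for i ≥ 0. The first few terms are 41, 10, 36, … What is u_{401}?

9

Listing terms: u_0 = 41, u_1 = 10, u_2 = 36, u_3 = 18, u_4 = 35, u_5 = 55, u_6 = 23, u_7 = 27, u_8 = 56, u_9 = 45, u_{10} = 39, u_{11} = 25, u_{12} = 12, u_{13} = 21, u_{14} = 42, u_{15} = 32, u_{16} = 48, u_{17} = 46, u_{18} = 2, u_{19} = 37, u_{20} = 40, u_{21} = 47, u_{22} = 24, u_{23} = 49, u_{24} = 9, u_{25} = 14, u_{26} = 6, u_{27} = 7, u_{28} = 29, u_{29} = 41.
The sequence repeats with period 29.
(401 - 0) mod 29 = 24, so u_{401} = u_{24} = 9.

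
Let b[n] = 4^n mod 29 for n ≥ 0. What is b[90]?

Listing terms: b[0] = 1,  b[1] = 4,  b[2] = 16,  b[3] = 6,  b[4] = 24,  b[5] = 9,  b[6] = 7,  b[7] = 28,  b[8] = 25,  b[9] = 13,  b[10] = 23,  b[11] = 5,  b[12] = 20,  b[13] = 22,  b[14] = 1.
Since b[14] = b[0] = 1, the sequence is periodic with period 14.
(90 - 0) mod 14 = 6, so b[90] = b[6] = 7.

7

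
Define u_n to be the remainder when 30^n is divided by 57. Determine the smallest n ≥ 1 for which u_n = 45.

2

We have u_0 = 1; u_1 = 30; u_2 = 45; u_3 = 39; u_4 = 30.
Since u_4 = u_1 = 30, the sequence is eventually periodic: after a pre-period of length 1 it cycles with period 3.
The value 45 first appears (with n ≥ 1) at u_2.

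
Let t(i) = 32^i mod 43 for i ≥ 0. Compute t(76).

4

We have t(0) = 1, t(1) = 32, t(2) = 35, t(3) = 2, t(4) = 21, t(5) = 27, t(6) = 4, t(7) = 42, t(8) = 11, t(9) = 8, t(10) = 41, t(11) = 22, t(12) = 16, t(13) = 39, t(14) = 1.
Since t(14) = t(0) = 1, the sequence is periodic with period 14.
So t(76) = t(0 + ((76-0) mod 14)) = t(6) = 4.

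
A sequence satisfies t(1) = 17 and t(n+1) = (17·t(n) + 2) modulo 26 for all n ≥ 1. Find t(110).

5

Computing terms: t(1) = 17; t(2) = 5; t(3) = 9; t(4) = 25; t(5) = 11; t(6) = 7; t(7) = 17.
The sequence repeats with period 6.
So t(110) = t(1 + ((110-1) mod 6)) = t(2) = 5.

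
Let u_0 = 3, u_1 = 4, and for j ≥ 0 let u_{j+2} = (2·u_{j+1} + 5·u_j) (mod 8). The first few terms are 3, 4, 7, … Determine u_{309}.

Computing terms: u_0 = 3; u_1 = 4; u_2 = 7; u_3 = 2; u_4 = 7; u_5 = 0; u_6 = 3; u_7 = 6; u_8 = 3; u_9 = 4.
The sequence repeats with period 8.
So u_{309} = u_{0 + ((309-0) mod 8)} = u_5 = 0.

0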